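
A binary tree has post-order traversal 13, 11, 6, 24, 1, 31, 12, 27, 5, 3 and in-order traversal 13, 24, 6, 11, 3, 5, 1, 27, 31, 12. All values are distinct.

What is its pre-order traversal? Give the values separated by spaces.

3 24 13 6 11 5 27 1 12 31

The last element of post-order is the root; it splits in-order into left and right subtrees.
Root 3: left subtree has 4 nodes {13, 24, 6, 11}, right has 5 {5, 1, 27, 31, 12}.
  Root 24: left subtree has 1 node {13}, right has 2 {6, 11}.
    Root 6: left subtree has 0 nodes { }, right has 1 {11}.
  Root 5: left subtree has 0 nodes { }, right has 4 {1, 27, 31, 12}.
    Root 27: left subtree has 1 node {1}, right has 2 {31, 12}.
      Root 12: left subtree has 1 node {31}, right has 0 { }.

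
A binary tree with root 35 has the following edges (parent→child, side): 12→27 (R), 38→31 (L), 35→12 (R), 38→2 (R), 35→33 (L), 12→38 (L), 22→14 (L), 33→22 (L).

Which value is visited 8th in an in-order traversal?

12

In-order visits the left subtree, then the node, then the right subtree.
At 35: go left to 33.
  At 33: go left to 22.
    At 22: go left to 14.
      14 is a leaf — visit 14.
    Visit 22.
    At 22: no right child.
  Visit 33.
  At 33: no right child.
Visit 35.
At 35: go right to 12.
  At 12: go left to 38.
    At 38: go left to 31.
      31 is a leaf — visit 31.
    Visit 38.
    At 38: go right to 2.
      2 is a leaf — visit 2.
  Visit 12.
  At 12: go right to 27.
    27 is a leaf — visit 27.
Full in-order sequence: 14, 22, 33, 35, 31, 38, 2, 12, 27.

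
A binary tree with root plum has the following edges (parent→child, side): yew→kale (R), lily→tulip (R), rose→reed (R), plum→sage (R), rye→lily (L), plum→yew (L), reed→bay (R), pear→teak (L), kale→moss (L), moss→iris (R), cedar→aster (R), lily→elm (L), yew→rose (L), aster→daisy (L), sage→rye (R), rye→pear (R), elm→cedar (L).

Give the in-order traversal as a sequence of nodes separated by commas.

In-order visits the left subtree, then the node, then the right subtree.
At plum: go left to yew.
  At yew: go left to rose.
    At rose: no left child.
    Visit rose.
    At rose: go right to reed.
      At reed: no left child.
      Visit reed.
      At reed: go right to bay.
        bay is a leaf — visit bay.
  Visit yew.
  At yew: go right to kale.
    At kale: go left to moss.
      At moss: no left child.
      Visit moss.
      At moss: go right to iris.
        iris is a leaf — visit iris.
    Visit kale.
    At kale: no right child.
Visit plum.
At plum: go right to sage.
  At sage: no left child.
  Visit sage.
  At sage: go right to rye.
    At rye: go left to lily.
      At lily: go left to elm.
        At elm: go left to cedar.
          At cedar: no left child.
          Visit cedar.
          At cedar: go right to aster.
            At aster: go left to daisy.
              daisy is a leaf — visit daisy.
            Visit aster.
            At aster: no right child.
        Visit elm.
        At elm: no right child.
      Visit lily.
      At lily: go right to tulip.
        tulip is a leaf — visit tulip.
    Visit rye.
    At rye: go right to pear.
      At pear: go left to teak.
        teak is a leaf — visit teak.
      Visit pear.
      At pear: no right child.

rose, reed, bay, yew, moss, iris, kale, plum, sage, cedar, daisy, aster, elm, lily, tulip, rye, teak, pear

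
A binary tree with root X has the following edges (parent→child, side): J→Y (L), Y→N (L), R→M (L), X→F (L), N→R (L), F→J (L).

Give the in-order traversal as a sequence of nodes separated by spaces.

In-order visits the left subtree, then the node, then the right subtree.
At X: go left to F.
  At F: go left to J.
    At J: go left to Y.
      At Y: go left to N.
        At N: go left to R.
          At R: go left to M.
            M is a leaf — visit M.
          Visit R.
          At R: no right child.
        Visit N.
        At N: no right child.
      Visit Y.
      At Y: no right child.
    Visit J.
    At J: no right child.
  Visit F.
  At F: no right child.
Visit X.
At X: no right child.

M R N Y J F X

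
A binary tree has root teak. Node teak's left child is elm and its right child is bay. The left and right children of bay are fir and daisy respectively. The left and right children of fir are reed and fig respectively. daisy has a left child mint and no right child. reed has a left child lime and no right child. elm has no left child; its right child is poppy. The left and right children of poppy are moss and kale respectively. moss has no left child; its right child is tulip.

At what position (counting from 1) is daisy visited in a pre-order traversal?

Pre-order visits the node, then its left subtree, then its right subtree.
Visit teak.
At teak: go left to elm.
  Visit elm.
  At elm: no left child.
  At elm: go right to poppy.
    Visit poppy.
    At poppy: go left to moss.
      Visit moss.
      At moss: no left child.
      At moss: go right to tulip.
        tulip is a leaf — visit tulip.
    At poppy: go right to kale.
      kale is a leaf — visit kale.
At teak: go right to bay.
  Visit bay.
  At bay: go left to fir.
    Visit fir.
    At fir: go left to reed.
      Visit reed.
      At reed: go left to lime.
        lime is a leaf — visit lime.
      At reed: no right child.
    At fir: go right to fig.
      fig is a leaf — visit fig.
  At bay: go right to daisy.
    Visit daisy.
    At daisy: go left to mint.
      mint is a leaf — visit mint.
    At daisy: no right child.
Full pre-order sequence: teak, elm, poppy, moss, tulip, kale, bay, fir, reed, lime, fig, daisy, mint.

12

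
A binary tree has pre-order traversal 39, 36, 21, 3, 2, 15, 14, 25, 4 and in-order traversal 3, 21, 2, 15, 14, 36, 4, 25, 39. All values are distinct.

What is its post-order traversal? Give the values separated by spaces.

The first element of pre-order is the root; it splits in-order into left and right subtrees.
Root 39: left subtree has 8 nodes {3, 21, 2, 15, 14, 36, 4, 25}, right has 0 { }.
  Root 36: left subtree has 5 nodes {3, 21, 2, 15, 14}, right has 2 {4, 25}.
    Root 21: left subtree has 1 node {3}, right has 3 {2, 15, 14}.
      Root 2: left subtree has 0 nodes { }, right has 2 {15, 14}.
        Root 15: left subtree has 0 nodes { }, right has 1 {14}.
    Root 25: left subtree has 1 node {4}, right has 0 { }.

3 14 15 2 21 4 25 36 39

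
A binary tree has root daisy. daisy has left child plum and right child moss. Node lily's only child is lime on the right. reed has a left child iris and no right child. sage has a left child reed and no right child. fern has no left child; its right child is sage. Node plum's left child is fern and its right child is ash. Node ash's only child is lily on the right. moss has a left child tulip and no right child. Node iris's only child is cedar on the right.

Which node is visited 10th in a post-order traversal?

tulip

Post-order visits the left subtree, then the right subtree, then the node.
At daisy: go left to plum.
  At plum: go left to fern.
    At fern: no left child.
    At fern: go right to sage.
      At sage: go left to reed.
        At reed: go left to iris.
          At iris: no left child.
          At iris: go right to cedar.
            cedar is a leaf — visit cedar.
          Visit iris.
        At reed: no right child.
        Visit reed.
      At sage: no right child.
      Visit sage.
    Visit fern.
  At plum: go right to ash.
    At ash: no left child.
    At ash: go right to lily.
      At lily: no left child.
      At lily: go right to lime.
        lime is a leaf — visit lime.
      Visit lily.
    Visit ash.
  Visit plum.
At daisy: go right to moss.
  At moss: go left to tulip.
    tulip is a leaf — visit tulip.
  At moss: no right child.
  Visit moss.
Visit daisy.
Full post-order sequence: cedar, iris, reed, sage, fern, lime, lily, ash, plum, tulip, moss, daisy.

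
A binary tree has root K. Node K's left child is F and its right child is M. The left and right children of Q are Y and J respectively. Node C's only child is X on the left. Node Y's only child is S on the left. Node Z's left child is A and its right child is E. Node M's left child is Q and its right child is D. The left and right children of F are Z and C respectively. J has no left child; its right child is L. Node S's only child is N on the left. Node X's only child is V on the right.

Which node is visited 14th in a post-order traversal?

D

Post-order visits the left subtree, then the right subtree, then the node.
At K: go left to F.
  At F: go left to Z.
    At Z: go left to A.
      A is a leaf — visit A.
    At Z: go right to E.
      E is a leaf — visit E.
    Visit Z.
  At F: go right to C.
    At C: go left to X.
      At X: no left child.
      At X: go right to V.
        V is a leaf — visit V.
      Visit X.
    At C: no right child.
    Visit C.
  Visit F.
At K: go right to M.
  At M: go left to Q.
    At Q: go left to Y.
      At Y: go left to S.
        At S: go left to N.
          N is a leaf — visit N.
        At S: no right child.
        Visit S.
      At Y: no right child.
      Visit Y.
    At Q: go right to J.
      At J: no left child.
      At J: go right to L.
        L is a leaf — visit L.
      Visit J.
    Visit Q.
  At M: go right to D.
    D is a leaf — visit D.
  Visit M.
Visit K.
Full post-order sequence: A, E, Z, V, X, C, F, N, S, Y, L, J, Q, D, M, K.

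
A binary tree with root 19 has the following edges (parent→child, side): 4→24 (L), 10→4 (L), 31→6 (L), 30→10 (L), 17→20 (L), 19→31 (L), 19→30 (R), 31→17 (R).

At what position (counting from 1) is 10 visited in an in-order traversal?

In-order visits the left subtree, then the node, then the right subtree.
At 19: go left to 31.
  At 31: go left to 6.
    6 is a leaf — visit 6.
  Visit 31.
  At 31: go right to 17.
    At 17: go left to 20.
      20 is a leaf — visit 20.
    Visit 17.
    At 17: no right child.
Visit 19.
At 19: go right to 30.
  At 30: go left to 10.
    At 10: go left to 4.
      At 4: go left to 24.
        24 is a leaf — visit 24.
      Visit 4.
      At 4: no right child.
    Visit 10.
    At 10: no right child.
  Visit 30.
  At 30: no right child.
Full in-order sequence: 6, 31, 20, 17, 19, 24, 4, 10, 30.

8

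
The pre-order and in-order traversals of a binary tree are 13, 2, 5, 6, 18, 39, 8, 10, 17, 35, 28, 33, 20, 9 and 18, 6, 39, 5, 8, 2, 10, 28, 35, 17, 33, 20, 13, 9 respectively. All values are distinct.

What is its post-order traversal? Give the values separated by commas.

18, 39, 6, 8, 5, 28, 35, 20, 33, 17, 10, 2, 9, 13

The first element of pre-order is the root; it splits in-order into left and right subtrees.
Root 13: left subtree has 12 nodes {18, 6, 39, 5, 8, 2, 10, 28, 35, 17, 33, 20}, right has 1 {9}.
  Root 2: left subtree has 5 nodes {18, 6, 39, 5, 8}, right has 6 {10, 28, 35, 17, 33, 20}.
    Root 5: left subtree has 3 nodes {18, 6, 39}, right has 1 {8}.
      Root 6: left subtree has 1 node {18}, right has 1 {39}.
    Root 10: left subtree has 0 nodes { }, right has 5 {28, 35, 17, 33, 20}.
      Root 17: left subtree has 2 nodes {28, 35}, right has 2 {33, 20}.
        Root 35: left subtree has 1 node {28}, right has 0 { }.
        Root 33: left subtree has 0 nodes { }, right has 1 {20}.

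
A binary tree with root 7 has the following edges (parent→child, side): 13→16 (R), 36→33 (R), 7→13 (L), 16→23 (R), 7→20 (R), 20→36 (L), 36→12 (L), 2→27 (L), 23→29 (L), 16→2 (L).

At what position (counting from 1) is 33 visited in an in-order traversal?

In-order visits the left subtree, then the node, then the right subtree.
At 7: go left to 13.
  At 13: no left child.
  Visit 13.
  At 13: go right to 16.
    At 16: go left to 2.
      At 2: go left to 27.
        27 is a leaf — visit 27.
      Visit 2.
      At 2: no right child.
    Visit 16.
    At 16: go right to 23.
      At 23: go left to 29.
        29 is a leaf — visit 29.
      Visit 23.
      At 23: no right child.
Visit 7.
At 7: go right to 20.
  At 20: go left to 36.
    At 36: go left to 12.
      12 is a leaf — visit 12.
    Visit 36.
    At 36: go right to 33.
      33 is a leaf — visit 33.
  Visit 20.
  At 20: no right child.
Full in-order sequence: 13, 27, 2, 16, 29, 23, 7, 12, 36, 33, 20.

10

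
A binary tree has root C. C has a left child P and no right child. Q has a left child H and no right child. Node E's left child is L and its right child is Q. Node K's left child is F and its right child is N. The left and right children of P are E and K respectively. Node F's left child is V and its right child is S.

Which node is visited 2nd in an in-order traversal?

In-order visits the left subtree, then the node, then the right subtree.
At C: go left to P.
  At P: go left to E.
    At E: go left to L.
      L is a leaf — visit L.
    Visit E.
    At E: go right to Q.
      At Q: go left to H.
        H is a leaf — visit H.
      Visit Q.
      At Q: no right child.
  Visit P.
  At P: go right to K.
    At K: go left to F.
      At F: go left to V.
        V is a leaf — visit V.
      Visit F.
      At F: go right to S.
        S is a leaf — visit S.
    Visit K.
    At K: go right to N.
      N is a leaf — visit N.
Visit C.
At C: no right child.
Full in-order sequence: L, E, H, Q, P, V, F, S, K, N, C.

E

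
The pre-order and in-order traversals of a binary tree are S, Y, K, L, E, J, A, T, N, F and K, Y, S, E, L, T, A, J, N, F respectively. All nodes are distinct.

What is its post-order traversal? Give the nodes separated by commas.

K, Y, E, T, A, F, N, J, L, S

The first element of pre-order is the root; it splits in-order into left and right subtrees.
Root S: left subtree has 2 nodes {K, Y}, right has 7 {E, L, T, A, J, N, F}.
  Root Y: left subtree has 1 node {K}, right has 0 { }.
  Root L: left subtree has 1 node {E}, right has 5 {T, A, J, N, F}.
    Root J: left subtree has 2 nodes {T, A}, right has 2 {N, F}.
      Root A: left subtree has 1 node {T}, right has 0 { }.
      Root N: left subtree has 0 nodes { }, right has 1 {F}.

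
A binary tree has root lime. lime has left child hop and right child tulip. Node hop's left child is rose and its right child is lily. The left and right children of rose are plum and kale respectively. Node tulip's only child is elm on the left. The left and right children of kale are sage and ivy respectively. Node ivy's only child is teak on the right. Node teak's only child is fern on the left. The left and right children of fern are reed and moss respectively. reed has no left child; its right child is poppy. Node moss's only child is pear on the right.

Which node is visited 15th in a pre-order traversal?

Pre-order visits the node, then its left subtree, then its right subtree.
Visit lime.
At lime: go left to hop.
  Visit hop.
  At hop: go left to rose.
    Visit rose.
    At rose: go left to plum.
      plum is a leaf — visit plum.
    At rose: go right to kale.
      Visit kale.
      At kale: go left to sage.
        sage is a leaf — visit sage.
      At kale: go right to ivy.
        Visit ivy.
        At ivy: no left child.
        At ivy: go right to teak.
          Visit teak.
          At teak: go left to fern.
            Visit fern.
            At fern: go left to reed.
              Visit reed.
              At reed: no left child.
              At reed: go right to poppy.
                poppy is a leaf — visit poppy.
            At fern: go right to moss.
              Visit moss.
              At moss: no left child.
              At moss: go right to pear.
                pear is a leaf — visit pear.
          At teak: no right child.
  At hop: go right to lily.
    lily is a leaf — visit lily.
At lime: go right to tulip.
  Visit tulip.
  At tulip: go left to elm.
    elm is a leaf — visit elm.
  At tulip: no right child.
Full pre-order sequence: lime, hop, rose, plum, kale, sage, ivy, teak, fern, reed, poppy, moss, pear, lily, tulip, elm.

tulip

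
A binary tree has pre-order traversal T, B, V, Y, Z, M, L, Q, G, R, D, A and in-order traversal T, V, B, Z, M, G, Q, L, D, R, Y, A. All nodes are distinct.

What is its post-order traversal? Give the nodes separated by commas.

V, G, Q, D, R, L, M, Z, A, Y, B, T

The first element of pre-order is the root; it splits in-order into left and right subtrees.
Root T: left subtree has 0 nodes { }, right has 11 {V, B, Z, M, G, Q, L, D, R, Y, A}.
  Root B: left subtree has 1 node {V}, right has 9 {Z, M, G, Q, L, D, R, Y, A}.
    Root Y: left subtree has 7 nodes {Z, M, G, Q, L, D, R}, right has 1 {A}.
      Root Z: left subtree has 0 nodes { }, right has 6 {M, G, Q, L, D, R}.
        Root M: left subtree has 0 nodes { }, right has 5 {G, Q, L, D, R}.
          Root L: left subtree has 2 nodes {G, Q}, right has 2 {D, R}.
            Root Q: left subtree has 1 node {G}, right has 0 { }.
            Root R: left subtree has 1 node {D}, right has 0 { }.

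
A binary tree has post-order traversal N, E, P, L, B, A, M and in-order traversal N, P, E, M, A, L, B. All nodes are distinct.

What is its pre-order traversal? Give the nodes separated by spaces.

M P N E A B L

The last element of post-order is the root; it splits in-order into left and right subtrees.
Root M: left subtree has 3 nodes {N, P, E}, right has 3 {A, L, B}.
  Root P: left subtree has 1 node {N}, right has 1 {E}.
  Root A: left subtree has 0 nodes { }, right has 2 {L, B}.
    Root B: left subtree has 1 node {L}, right has 0 { }.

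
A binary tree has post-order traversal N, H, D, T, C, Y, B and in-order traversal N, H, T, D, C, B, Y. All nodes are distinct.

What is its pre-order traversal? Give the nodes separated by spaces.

The last element of post-order is the root; it splits in-order into left and right subtrees.
Root B: left subtree has 5 nodes {N, H, T, D, C}, right has 1 {Y}.
  Root C: left subtree has 4 nodes {N, H, T, D}, right has 0 { }.
    Root T: left subtree has 2 nodes {N, H}, right has 1 {D}.
      Root H: left subtree has 1 node {N}, right has 0 { }.

B C T H N D Y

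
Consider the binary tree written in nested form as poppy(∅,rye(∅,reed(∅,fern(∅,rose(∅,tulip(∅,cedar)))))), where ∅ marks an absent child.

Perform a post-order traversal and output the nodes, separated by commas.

cedar, tulip, rose, fern, reed, rye, poppy

Post-order visits the left subtree, then the right subtree, then the node.
At poppy: no left child.
At poppy: go right to rye.
  At rye: no left child.
  At rye: go right to reed.
    At reed: no left child.
    At reed: go right to fern.
      At fern: no left child.
      At fern: go right to rose.
        At rose: no left child.
        At rose: go right to tulip.
          At tulip: no left child.
          At tulip: go right to cedar.
            cedar is a leaf — visit cedar.
          Visit tulip.
        Visit rose.
      Visit fern.
    Visit reed.
  Visit rye.
Visit poppy.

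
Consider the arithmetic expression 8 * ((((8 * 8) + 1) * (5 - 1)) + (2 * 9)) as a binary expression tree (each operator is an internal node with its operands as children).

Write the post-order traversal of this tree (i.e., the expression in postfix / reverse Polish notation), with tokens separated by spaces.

8 8 8 * 1 + 5 1 - * 2 9 * + *

Post-order on an expression tree gives postfix notation: for each operator, emit left operand, right operand, then the operator.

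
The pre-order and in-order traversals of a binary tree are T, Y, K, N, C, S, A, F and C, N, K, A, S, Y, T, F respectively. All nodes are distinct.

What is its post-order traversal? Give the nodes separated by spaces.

The first element of pre-order is the root; it splits in-order into left and right subtrees.
Root T: left subtree has 6 nodes {C, N, K, A, S, Y}, right has 1 {F}.
  Root Y: left subtree has 5 nodes {C, N, K, A, S}, right has 0 { }.
    Root K: left subtree has 2 nodes {C, N}, right has 2 {A, S}.
      Root N: left subtree has 1 node {C}, right has 0 { }.
      Root S: left subtree has 1 node {A}, right has 0 { }.

C N A S K Y F T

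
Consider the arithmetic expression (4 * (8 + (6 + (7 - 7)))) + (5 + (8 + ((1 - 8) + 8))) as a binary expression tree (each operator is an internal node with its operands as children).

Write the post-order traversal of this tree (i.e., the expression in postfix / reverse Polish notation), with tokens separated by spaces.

Post-order on an expression tree gives postfix notation: for each operator, emit left operand, right operand, then the operator.

4 8 6 7 7 - + + * 5 8 1 8 - 8 + + + +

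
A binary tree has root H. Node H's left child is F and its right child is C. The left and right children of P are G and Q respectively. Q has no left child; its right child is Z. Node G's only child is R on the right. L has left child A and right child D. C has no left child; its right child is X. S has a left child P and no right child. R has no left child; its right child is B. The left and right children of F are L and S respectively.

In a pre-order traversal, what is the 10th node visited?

B

Pre-order visits the node, then its left subtree, then its right subtree.
Visit H.
At H: go left to F.
  Visit F.
  At F: go left to L.
    Visit L.
    At L: go left to A.
      A is a leaf — visit A.
    At L: go right to D.
      D is a leaf — visit D.
  At F: go right to S.
    Visit S.
    At S: go left to P.
      Visit P.
      At P: go left to G.
        Visit G.
        At G: no left child.
        At G: go right to R.
          Visit R.
          At R: no left child.
          At R: go right to B.
            B is a leaf — visit B.
      At P: go right to Q.
        Visit Q.
        At Q: no left child.
        At Q: go right to Z.
          Z is a leaf — visit Z.
    At S: no right child.
At H: go right to C.
  Visit C.
  At C: no left child.
  At C: go right to X.
    X is a leaf — visit X.
Full pre-order sequence: H, F, L, A, D, S, P, G, R, B, Q, Z, C, X.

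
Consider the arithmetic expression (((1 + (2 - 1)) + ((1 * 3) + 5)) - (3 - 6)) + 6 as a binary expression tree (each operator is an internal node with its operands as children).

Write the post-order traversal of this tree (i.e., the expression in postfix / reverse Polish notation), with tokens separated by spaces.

Post-order on an expression tree gives postfix notation: for each operator, emit left operand, right operand, then the operator.

1 2 1 - + 1 3 * 5 + + 3 6 - - 6 +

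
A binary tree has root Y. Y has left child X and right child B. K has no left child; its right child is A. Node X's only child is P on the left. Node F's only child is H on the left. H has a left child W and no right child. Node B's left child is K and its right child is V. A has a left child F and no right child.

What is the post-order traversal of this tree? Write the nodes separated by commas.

Post-order visits the left subtree, then the right subtree, then the node.
At Y: go left to X.
  At X: go left to P.
    P is a leaf — visit P.
  At X: no right child.
  Visit X.
At Y: go right to B.
  At B: go left to K.
    At K: no left child.
    At K: go right to A.
      At A: go left to F.
        At F: go left to H.
          At H: go left to W.
            W is a leaf — visit W.
          At H: no right child.
          Visit H.
        At F: no right child.
        Visit F.
      At A: no right child.
      Visit A.
    Visit K.
  At B: go right to V.
    V is a leaf — visit V.
  Visit B.
Visit Y.

P, X, W, H, F, A, K, V, B, Y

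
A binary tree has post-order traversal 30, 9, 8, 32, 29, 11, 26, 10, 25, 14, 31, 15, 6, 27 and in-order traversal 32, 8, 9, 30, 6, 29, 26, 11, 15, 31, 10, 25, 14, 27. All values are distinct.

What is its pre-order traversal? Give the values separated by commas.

The last element of post-order is the root; it splits in-order into left and right subtrees.
Root 27: left subtree has 13 nodes {32, 8, 9, 30, 6, 29, 26, 11, 15, 31, 10, 25, 14}, right has 0 { }.
  Root 6: left subtree has 4 nodes {32, 8, 9, 30}, right has 8 {29, 26, 11, 15, 31, 10, 25, 14}.
    Root 32: left subtree has 0 nodes { }, right has 3 {8, 9, 30}.
      Root 8: left subtree has 0 nodes { }, right has 2 {9, 30}.
        Root 9: left subtree has 0 nodes { }, right has 1 {30}.
    Root 15: left subtree has 3 nodes {29, 26, 11}, right has 4 {31, 10, 25, 14}.
      Root 26: left subtree has 1 node {29}, right has 1 {11}.
      Root 31: left subtree has 0 nodes { }, right has 3 {10, 25, 14}.
        Root 14: left subtree has 2 nodes {10, 25}, right has 0 { }.
          Root 25: left subtree has 1 node {10}, right has 0 { }.

27, 6, 32, 8, 9, 30, 15, 26, 29, 11, 31, 14, 25, 10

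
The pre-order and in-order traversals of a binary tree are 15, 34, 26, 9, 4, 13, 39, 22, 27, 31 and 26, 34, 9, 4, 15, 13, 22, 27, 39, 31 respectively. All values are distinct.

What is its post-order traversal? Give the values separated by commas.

26, 4, 9, 34, 27, 22, 31, 39, 13, 15

The first element of pre-order is the root; it splits in-order into left and right subtrees.
Root 15: left subtree has 4 nodes {26, 34, 9, 4}, right has 5 {13, 22, 27, 39, 31}.
  Root 34: left subtree has 1 node {26}, right has 2 {9, 4}.
    Root 9: left subtree has 0 nodes { }, right has 1 {4}.
  Root 13: left subtree has 0 nodes { }, right has 4 {22, 27, 39, 31}.
    Root 39: left subtree has 2 nodes {22, 27}, right has 1 {31}.
      Root 22: left subtree has 0 nodes { }, right has 1 {27}.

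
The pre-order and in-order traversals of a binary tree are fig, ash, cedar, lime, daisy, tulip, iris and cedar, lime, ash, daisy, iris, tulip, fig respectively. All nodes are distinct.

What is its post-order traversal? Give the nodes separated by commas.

The first element of pre-order is the root; it splits in-order into left and right subtrees.
Root fig: left subtree has 6 nodes {cedar, lime, ash, daisy, iris, tulip}, right has 0 { }.
  Root ash: left subtree has 2 nodes {cedar, lime}, right has 3 {daisy, iris, tulip}.
    Root cedar: left subtree has 0 nodes { }, right has 1 {lime}.
    Root daisy: left subtree has 0 nodes { }, right has 2 {iris, tulip}.
      Root tulip: left subtree has 1 node {iris}, right has 0 { }.

lime, cedar, iris, tulip, daisy, ash, fig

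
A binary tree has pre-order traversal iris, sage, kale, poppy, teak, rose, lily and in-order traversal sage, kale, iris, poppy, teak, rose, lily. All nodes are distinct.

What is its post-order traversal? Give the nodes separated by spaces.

kale sage lily rose teak poppy iris

The first element of pre-order is the root; it splits in-order into left and right subtrees.
Root iris: left subtree has 2 nodes {sage, kale}, right has 4 {poppy, teak, rose, lily}.
  Root sage: left subtree has 0 nodes { }, right has 1 {kale}.
  Root poppy: left subtree has 0 nodes { }, right has 3 {teak, rose, lily}.
    Root teak: left subtree has 0 nodes { }, right has 2 {rose, lily}.
      Root rose: left subtree has 0 nodes { }, right has 1 {lily}.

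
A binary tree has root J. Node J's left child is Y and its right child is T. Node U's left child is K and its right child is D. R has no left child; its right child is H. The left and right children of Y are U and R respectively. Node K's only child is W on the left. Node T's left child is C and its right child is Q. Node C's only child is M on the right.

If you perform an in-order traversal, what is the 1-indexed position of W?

1

In-order visits the left subtree, then the node, then the right subtree.
At J: go left to Y.
  At Y: go left to U.
    At U: go left to K.
      At K: go left to W.
        W is a leaf — visit W.
      Visit K.
      At K: no right child.
    Visit U.
    At U: go right to D.
      D is a leaf — visit D.
  Visit Y.
  At Y: go right to R.
    At R: no left child.
    Visit R.
    At R: go right to H.
      H is a leaf — visit H.
Visit J.
At J: go right to T.
  At T: go left to C.
    At C: no left child.
    Visit C.
    At C: go right to M.
      M is a leaf — visit M.
  Visit T.
  At T: go right to Q.
    Q is a leaf — visit Q.
Full in-order sequence: W, K, U, D, Y, R, H, J, C, M, T, Q.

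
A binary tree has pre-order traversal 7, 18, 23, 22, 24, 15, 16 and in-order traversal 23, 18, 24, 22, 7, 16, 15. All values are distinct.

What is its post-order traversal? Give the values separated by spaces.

23 24 22 18 16 15 7

The first element of pre-order is the root; it splits in-order into left and right subtrees.
Root 7: left subtree has 4 nodes {23, 18, 24, 22}, right has 2 {16, 15}.
  Root 18: left subtree has 1 node {23}, right has 2 {24, 22}.
    Root 22: left subtree has 1 node {24}, right has 0 { }.
  Root 15: left subtree has 1 node {16}, right has 0 { }.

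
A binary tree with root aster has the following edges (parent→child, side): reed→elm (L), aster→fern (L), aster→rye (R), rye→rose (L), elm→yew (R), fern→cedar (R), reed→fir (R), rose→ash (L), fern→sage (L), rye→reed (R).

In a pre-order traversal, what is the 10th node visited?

yew

Pre-order visits the node, then its left subtree, then its right subtree.
Visit aster.
At aster: go left to fern.
  Visit fern.
  At fern: go left to sage.
    sage is a leaf — visit sage.
  At fern: go right to cedar.
    cedar is a leaf — visit cedar.
At aster: go right to rye.
  Visit rye.
  At rye: go left to rose.
    Visit rose.
    At rose: go left to ash.
      ash is a leaf — visit ash.
    At rose: no right child.
  At rye: go right to reed.
    Visit reed.
    At reed: go left to elm.
      Visit elm.
      At elm: no left child.
      At elm: go right to yew.
        yew is a leaf — visit yew.
    At reed: go right to fir.
      fir is a leaf — visit fir.
Full pre-order sequence: aster, fern, sage, cedar, rye, rose, ash, reed, elm, yew, fir.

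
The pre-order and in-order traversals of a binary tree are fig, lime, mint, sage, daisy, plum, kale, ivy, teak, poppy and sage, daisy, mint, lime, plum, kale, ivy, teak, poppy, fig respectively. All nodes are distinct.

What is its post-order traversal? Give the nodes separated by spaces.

daisy sage mint poppy teak ivy kale plum lime fig

The first element of pre-order is the root; it splits in-order into left and right subtrees.
Root fig: left subtree has 9 nodes {sage, daisy, mint, lime, plum, kale, ivy, teak, poppy}, right has 0 { }.
  Root lime: left subtree has 3 nodes {sage, daisy, mint}, right has 5 {plum, kale, ivy, teak, poppy}.
    Root mint: left subtree has 2 nodes {sage, daisy}, right has 0 { }.
      Root sage: left subtree has 0 nodes { }, right has 1 {daisy}.
    Root plum: left subtree has 0 nodes { }, right has 4 {kale, ivy, teak, poppy}.
      Root kale: left subtree has 0 nodes { }, right has 3 {ivy, teak, poppy}.
        Root ivy: left subtree has 0 nodes { }, right has 2 {teak, poppy}.
          Root teak: left subtree has 0 nodes { }, right has 1 {poppy}.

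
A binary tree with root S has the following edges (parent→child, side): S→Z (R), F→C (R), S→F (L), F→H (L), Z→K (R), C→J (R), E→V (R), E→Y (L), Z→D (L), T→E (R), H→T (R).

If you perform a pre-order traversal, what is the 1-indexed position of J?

Pre-order visits the node, then its left subtree, then its right subtree.
Visit S.
At S: go left to F.
  Visit F.
  At F: go left to H.
    Visit H.
    At H: no left child.
    At H: go right to T.
      Visit T.
      At T: no left child.
      At T: go right to E.
        Visit E.
        At E: go left to Y.
          Y is a leaf — visit Y.
        At E: go right to V.
          V is a leaf — visit V.
  At F: go right to C.
    Visit C.
    At C: no left child.
    At C: go right to J.
      J is a leaf — visit J.
At S: go right to Z.
  Visit Z.
  At Z: go left to D.
    D is a leaf — visit D.
  At Z: go right to K.
    K is a leaf — visit K.
Full pre-order sequence: S, F, H, T, E, Y, V, C, J, Z, D, K.

9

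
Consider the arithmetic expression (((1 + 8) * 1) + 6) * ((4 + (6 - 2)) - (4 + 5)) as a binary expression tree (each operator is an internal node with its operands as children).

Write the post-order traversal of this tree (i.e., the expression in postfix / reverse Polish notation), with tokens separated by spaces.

1 8 + 1 * 6 + 4 6 2 - + 4 5 + - *

Post-order on an expression tree gives postfix notation: for each operator, emit left operand, right operand, then the operator.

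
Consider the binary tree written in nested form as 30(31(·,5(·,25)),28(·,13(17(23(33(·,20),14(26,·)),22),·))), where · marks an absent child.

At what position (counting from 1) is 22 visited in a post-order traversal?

Post-order visits the left subtree, then the right subtree, then the node.
At 30: go left to 31.
  At 31: no left child.
  At 31: go right to 5.
    At 5: no left child.
    At 5: go right to 25.
      25 is a leaf — visit 25.
    Visit 5.
  Visit 31.
At 30: go right to 28.
  At 28: no left child.
  At 28: go right to 13.
    At 13: go left to 17.
      At 17: go left to 23.
        At 23: go left to 33.
          At 33: no left child.
          At 33: go right to 20.
            20 is a leaf — visit 20.
          Visit 33.
        At 23: go right to 14.
          At 14: go left to 26.
            26 is a leaf — visit 26.
          At 14: no right child.
          Visit 14.
        Visit 23.
      At 17: go right to 22.
        22 is a leaf — visit 22.
      Visit 17.
    At 13: no right child.
    Visit 13.
  Visit 28.
Visit 30.
Full post-order sequence: 25, 5, 31, 20, 33, 26, 14, 23, 22, 17, 13, 28, 30.

9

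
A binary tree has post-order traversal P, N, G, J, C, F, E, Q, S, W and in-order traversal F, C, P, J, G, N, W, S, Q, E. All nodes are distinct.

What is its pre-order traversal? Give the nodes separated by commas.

The last element of post-order is the root; it splits in-order into left and right subtrees.
Root W: left subtree has 6 nodes {F, C, P, J, G, N}, right has 3 {S, Q, E}.
  Root F: left subtree has 0 nodes { }, right has 5 {C, P, J, G, N}.
    Root C: left subtree has 0 nodes { }, right has 4 {P, J, G, N}.
      Root J: left subtree has 1 node {P}, right has 2 {G, N}.
        Root G: left subtree has 0 nodes { }, right has 1 {N}.
  Root S: left subtree has 0 nodes { }, right has 2 {Q, E}.
    Root Q: left subtree has 0 nodes { }, right has 1 {E}.

W, F, C, J, P, G, N, S, Q, E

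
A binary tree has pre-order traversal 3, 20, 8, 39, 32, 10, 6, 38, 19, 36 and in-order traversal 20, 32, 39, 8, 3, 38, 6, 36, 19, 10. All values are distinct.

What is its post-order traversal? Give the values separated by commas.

32, 39, 8, 20, 38, 36, 19, 6, 10, 3

The first element of pre-order is the root; it splits in-order into left and right subtrees.
Root 3: left subtree has 4 nodes {20, 32, 39, 8}, right has 5 {38, 6, 36, 19, 10}.
  Root 20: left subtree has 0 nodes { }, right has 3 {32, 39, 8}.
    Root 8: left subtree has 2 nodes {32, 39}, right has 0 { }.
      Root 39: left subtree has 1 node {32}, right has 0 { }.
  Root 10: left subtree has 4 nodes {38, 6, 36, 19}, right has 0 { }.
    Root 6: left subtree has 1 node {38}, right has 2 {36, 19}.
      Root 19: left subtree has 1 node {36}, right has 0 { }.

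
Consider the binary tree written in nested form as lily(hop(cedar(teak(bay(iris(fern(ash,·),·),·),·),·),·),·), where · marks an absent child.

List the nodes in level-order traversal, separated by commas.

Level-order visits nodes level by level from the root, left to right within each level.
Level 0: lily
Level 1: hop
Level 2: cedar
Level 3: teak
Level 4: bay
Level 5: iris
Level 6: fern
Level 7: ash

lily, hop, cedar, teak, bay, iris, fern, ash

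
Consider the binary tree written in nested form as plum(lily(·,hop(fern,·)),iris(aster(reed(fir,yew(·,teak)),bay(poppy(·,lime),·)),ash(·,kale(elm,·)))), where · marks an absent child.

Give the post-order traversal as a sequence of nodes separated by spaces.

fern hop lily fir teak yew reed lime poppy bay aster elm kale ash iris plum

Post-order visits the left subtree, then the right subtree, then the node.
At plum: go left to lily.
  At lily: no left child.
  At lily: go right to hop.
    At hop: go left to fern.
      fern is a leaf — visit fern.
    At hop: no right child.
    Visit hop.
  Visit lily.
At plum: go right to iris.
  At iris: go left to aster.
    At aster: go left to reed.
      At reed: go left to fir.
        fir is a leaf — visit fir.
      At reed: go right to yew.
        At yew: no left child.
        At yew: go right to teak.
          teak is a leaf — visit teak.
        Visit yew.
      Visit reed.
    At aster: go right to bay.
      At bay: go left to poppy.
        At poppy: no left child.
        At poppy: go right to lime.
          lime is a leaf — visit lime.
        Visit poppy.
      At bay: no right child.
      Visit bay.
    Visit aster.
  At iris: go right to ash.
    At ash: no left child.
    At ash: go right to kale.
      At kale: go left to elm.
        elm is a leaf — visit elm.
      At kale: no right child.
      Visit kale.
    Visit ash.
  Visit iris.
Visit plum.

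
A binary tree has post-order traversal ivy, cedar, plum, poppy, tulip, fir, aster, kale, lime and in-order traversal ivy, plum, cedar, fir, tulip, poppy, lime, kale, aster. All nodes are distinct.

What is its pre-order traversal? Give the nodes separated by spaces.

The last element of post-order is the root; it splits in-order into left and right subtrees.
Root lime: left subtree has 6 nodes {ivy, plum, cedar, fir, tulip, poppy}, right has 2 {kale, aster}.
  Root fir: left subtree has 3 nodes {ivy, plum, cedar}, right has 2 {tulip, poppy}.
    Root plum: left subtree has 1 node {ivy}, right has 1 {cedar}.
    Root tulip: left subtree has 0 nodes { }, right has 1 {poppy}.
  Root kale: left subtree has 0 nodes { }, right has 1 {aster}.

lime fir plum ivy cedar tulip poppy kale aster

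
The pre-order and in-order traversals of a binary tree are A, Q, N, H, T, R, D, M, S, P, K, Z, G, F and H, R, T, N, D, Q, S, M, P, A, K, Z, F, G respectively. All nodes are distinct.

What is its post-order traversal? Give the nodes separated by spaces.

R T H D N S P M Q F G Z K A

The first element of pre-order is the root; it splits in-order into left and right subtrees.
Root A: left subtree has 9 nodes {H, R, T, N, D, Q, S, M, P}, right has 4 {K, Z, F, G}.
  Root Q: left subtree has 5 nodes {H, R, T, N, D}, right has 3 {S, M, P}.
    Root N: left subtree has 3 nodes {H, R, T}, right has 1 {D}.
      Root H: left subtree has 0 nodes { }, right has 2 {R, T}.
        Root T: left subtree has 1 node {R}, right has 0 { }.
    Root M: left subtree has 1 node {S}, right has 1 {P}.
  Root K: left subtree has 0 nodes { }, right has 3 {Z, F, G}.
    Root Z: left subtree has 0 nodes { }, right has 2 {F, G}.
      Root G: left subtree has 1 node {F}, right has 0 { }.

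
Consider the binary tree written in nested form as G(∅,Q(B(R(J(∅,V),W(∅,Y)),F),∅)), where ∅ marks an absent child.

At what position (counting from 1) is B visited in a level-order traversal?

3

Level-order visits nodes level by level from the root, left to right within each level.
Level 0: G
Level 1: Q
Level 2: B
Level 3: R, F
Level 4: J, W
Level 5: V, Y
Full level-order sequence: G, Q, B, R, F, J, W, V, Y.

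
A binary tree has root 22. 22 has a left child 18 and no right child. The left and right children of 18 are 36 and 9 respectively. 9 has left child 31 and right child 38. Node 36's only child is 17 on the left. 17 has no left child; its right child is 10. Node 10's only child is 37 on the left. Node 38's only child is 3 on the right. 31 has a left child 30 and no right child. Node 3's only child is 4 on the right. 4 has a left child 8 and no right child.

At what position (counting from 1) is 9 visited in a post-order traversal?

Post-order visits the left subtree, then the right subtree, then the node.
At 22: go left to 18.
  At 18: go left to 36.
    At 36: go left to 17.
      At 17: no left child.
      At 17: go right to 10.
        At 10: go left to 37.
          37 is a leaf — visit 37.
        At 10: no right child.
        Visit 10.
      Visit 17.
    At 36: no right child.
    Visit 36.
  At 18: go right to 9.
    At 9: go left to 31.
      At 31: go left to 30.
        30 is a leaf — visit 30.
      At 31: no right child.
      Visit 31.
    At 9: go right to 38.
      At 38: no left child.
      At 38: go right to 3.
        At 3: no left child.
        At 3: go right to 4.
          At 4: go left to 8.
            8 is a leaf — visit 8.
          At 4: no right child.
          Visit 4.
        Visit 3.
      Visit 38.
    Visit 9.
  Visit 18.
At 22: no right child.
Visit 22.
Full post-order sequence: 37, 10, 17, 36, 30, 31, 8, 4, 3, 38, 9, 18, 22.

11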